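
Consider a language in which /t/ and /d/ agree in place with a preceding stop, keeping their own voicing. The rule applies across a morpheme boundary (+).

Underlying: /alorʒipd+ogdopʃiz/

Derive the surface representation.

/d/ after /p/ (labial) → [b]
/d/ after /g/ (velar) → [g]

[alorʒipb+oggopʃiz]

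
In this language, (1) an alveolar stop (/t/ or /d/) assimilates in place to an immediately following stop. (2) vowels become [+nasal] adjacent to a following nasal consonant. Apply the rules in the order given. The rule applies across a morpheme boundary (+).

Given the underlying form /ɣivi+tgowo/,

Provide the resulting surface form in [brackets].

[ɣivi+kgowo]

Rule 1: /t/ before /g/ (velar) → [k]
After rule 1: ɣivi+kgowo
Rule 2: no segment meets the rule's conditions; no change.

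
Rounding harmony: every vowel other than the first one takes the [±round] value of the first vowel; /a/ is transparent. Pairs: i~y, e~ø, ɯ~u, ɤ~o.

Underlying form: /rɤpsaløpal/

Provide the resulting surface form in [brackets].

/ø/ harmonizes with /ɤ/ ([-round]) → [e]

[rɤpsalepal]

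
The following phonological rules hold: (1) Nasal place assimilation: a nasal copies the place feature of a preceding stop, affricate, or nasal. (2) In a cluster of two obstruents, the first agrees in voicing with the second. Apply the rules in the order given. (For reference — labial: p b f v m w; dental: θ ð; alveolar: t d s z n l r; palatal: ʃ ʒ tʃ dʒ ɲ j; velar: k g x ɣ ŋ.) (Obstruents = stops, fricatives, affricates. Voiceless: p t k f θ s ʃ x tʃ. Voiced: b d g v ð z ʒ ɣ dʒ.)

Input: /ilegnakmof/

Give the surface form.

[ilegŋakŋof]

Rule 1: /n/ after /g/ (velar) → [ŋ]
Rule 1: /m/ after /k/ (velar) → [ŋ]
After rule 1: ilegŋakŋof
Rule 2: no segment meets the rule's conditions; no change.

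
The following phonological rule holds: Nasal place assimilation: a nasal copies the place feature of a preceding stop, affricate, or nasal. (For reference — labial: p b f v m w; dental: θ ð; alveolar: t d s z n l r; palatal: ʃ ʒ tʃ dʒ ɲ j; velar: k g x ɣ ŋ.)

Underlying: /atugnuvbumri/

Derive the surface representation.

/n/ after /g/ (velar) → [ŋ]

[atugŋuvbumri]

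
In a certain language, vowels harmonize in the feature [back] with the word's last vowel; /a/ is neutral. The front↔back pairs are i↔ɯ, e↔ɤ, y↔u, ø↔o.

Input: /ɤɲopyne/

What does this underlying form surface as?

/ɤ/ harmonizes with /e/ ([-back]) → [e]
/o/ harmonizes with /e/ ([-back]) → [ø]

[eɲøpyne]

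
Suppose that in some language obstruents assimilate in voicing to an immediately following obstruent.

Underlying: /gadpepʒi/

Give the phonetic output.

[gatpebʒi]

/d/ before /p/ (voiceless) → [t]
/p/ before /ʒ/ (voiced) → [b]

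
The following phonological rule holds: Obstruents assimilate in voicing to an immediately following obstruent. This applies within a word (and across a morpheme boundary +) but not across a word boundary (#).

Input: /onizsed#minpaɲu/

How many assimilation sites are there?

/z/ before /s/ (voiceless) → [s]
1 segment changes.

1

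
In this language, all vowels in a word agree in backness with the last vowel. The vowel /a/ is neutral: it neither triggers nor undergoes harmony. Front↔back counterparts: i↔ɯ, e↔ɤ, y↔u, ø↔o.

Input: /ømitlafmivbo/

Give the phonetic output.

/ø/ harmonizes with /o/ ([+back]) → [o]
/i/ harmonizes with /o/ ([+back]) → [ɯ]
/i/ harmonizes with /o/ ([+back]) → [ɯ]

[omɯtlafmɯvbo]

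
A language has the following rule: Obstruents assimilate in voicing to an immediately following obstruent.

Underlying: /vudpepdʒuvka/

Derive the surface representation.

[vutpebdʒufka]

/d/ before /p/ (voiceless) → [t]
/p/ before /dʒ/ (voiced) → [b]
/v/ before /k/ (voiceless) → [f]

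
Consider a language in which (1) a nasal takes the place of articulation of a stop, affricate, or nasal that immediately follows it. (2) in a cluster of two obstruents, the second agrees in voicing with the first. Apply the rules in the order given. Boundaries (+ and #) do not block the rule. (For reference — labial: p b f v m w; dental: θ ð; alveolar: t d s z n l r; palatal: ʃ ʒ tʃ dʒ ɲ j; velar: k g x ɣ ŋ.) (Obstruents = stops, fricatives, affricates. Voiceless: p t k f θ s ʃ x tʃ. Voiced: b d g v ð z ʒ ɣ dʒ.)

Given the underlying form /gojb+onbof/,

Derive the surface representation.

Rule 1: /n/ before /b/ (labial) → [m]
After rule 1: gojb+ombof
Rule 2: no segment meets the rule's conditions; no change.

[gojb+ombof]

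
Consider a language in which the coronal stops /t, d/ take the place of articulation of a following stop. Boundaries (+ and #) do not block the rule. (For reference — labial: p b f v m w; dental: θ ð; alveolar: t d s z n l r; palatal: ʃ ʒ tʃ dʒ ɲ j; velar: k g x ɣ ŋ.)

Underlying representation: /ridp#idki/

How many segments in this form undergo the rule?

/d/ before /p/ (labial) → [b]
/d/ before /k/ (velar) → [g]
2 segments change.

2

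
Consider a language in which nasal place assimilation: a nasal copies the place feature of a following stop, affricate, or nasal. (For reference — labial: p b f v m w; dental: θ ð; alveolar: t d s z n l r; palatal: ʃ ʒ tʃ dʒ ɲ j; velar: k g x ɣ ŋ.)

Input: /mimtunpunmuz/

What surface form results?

/m/ before /t/ (alveolar) → [n]
/n/ before /p/ (labial) → [m]
/n/ before /m/ (labial) → [m]

[mintumpummuz]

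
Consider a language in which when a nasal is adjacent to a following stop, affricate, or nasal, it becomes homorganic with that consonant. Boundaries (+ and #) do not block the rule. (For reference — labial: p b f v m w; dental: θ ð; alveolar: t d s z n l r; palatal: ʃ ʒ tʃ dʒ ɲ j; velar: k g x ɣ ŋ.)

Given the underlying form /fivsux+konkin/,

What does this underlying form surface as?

[fivsux+koŋkin]

/n/ before /k/ (velar) → [ŋ]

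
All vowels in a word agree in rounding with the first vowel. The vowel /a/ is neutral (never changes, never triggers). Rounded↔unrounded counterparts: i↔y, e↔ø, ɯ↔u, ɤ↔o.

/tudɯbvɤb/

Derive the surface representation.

[tudubvob]

/ɯ/ harmonizes with /u/ ([+round]) → [u]
/ɤ/ harmonizes with /u/ ([+round]) → [o]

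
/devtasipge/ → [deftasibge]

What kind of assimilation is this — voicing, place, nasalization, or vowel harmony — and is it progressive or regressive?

voicing assimilation, regressive

/v/→[f] /p/→[b].
Each target copies a feature from the following segment, so the direction is regressive.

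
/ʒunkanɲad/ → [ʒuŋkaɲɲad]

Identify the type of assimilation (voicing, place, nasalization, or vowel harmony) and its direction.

place assimilation, regressive

/n/→[ŋ] /n/→[ɲ].
Each target copies a feature from the following segment, so the direction is regressive.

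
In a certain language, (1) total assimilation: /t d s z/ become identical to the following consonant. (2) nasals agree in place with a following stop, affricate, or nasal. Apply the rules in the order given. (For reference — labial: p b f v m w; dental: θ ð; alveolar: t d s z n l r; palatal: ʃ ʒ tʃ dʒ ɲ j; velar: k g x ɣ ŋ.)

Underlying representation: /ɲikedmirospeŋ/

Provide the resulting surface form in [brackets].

[ɲikemmiroppeŋ]

Rule 1: /d/ before /m/ → [m] (total assimilation)
Rule 1: /s/ before /p/ → [p] (total assimilation)
After rule 1: ɲikemmiroppeŋ
Rule 2: no segment meets the rule's conditions; no change.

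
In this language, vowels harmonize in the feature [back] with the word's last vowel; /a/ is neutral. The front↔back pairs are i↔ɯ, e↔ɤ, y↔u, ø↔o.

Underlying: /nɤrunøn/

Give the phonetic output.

/ɤ/ harmonizes with /ø/ ([-back]) → [e]
/u/ harmonizes with /ø/ ([-back]) → [y]

[nerynøn]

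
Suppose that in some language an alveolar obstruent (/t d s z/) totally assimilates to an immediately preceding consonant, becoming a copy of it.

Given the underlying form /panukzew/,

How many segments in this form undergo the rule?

1

/z/ after /k/ → [k] (total assimilation)
1 segment changes.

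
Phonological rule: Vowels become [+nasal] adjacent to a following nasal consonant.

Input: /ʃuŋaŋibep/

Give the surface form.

/u/ before nasal /ŋ/ → [ũ]
/a/ before nasal /ŋ/ → [ã]

[ʃũŋãŋibep]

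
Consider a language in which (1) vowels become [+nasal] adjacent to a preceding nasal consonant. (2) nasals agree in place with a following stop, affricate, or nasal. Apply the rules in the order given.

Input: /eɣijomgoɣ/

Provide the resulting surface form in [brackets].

Rule 1: no segment meets the rule's conditions; no change.
After rule 1: eɣijomgoɣ
Rule 2: /m/ before /g/ (velar) → [ŋ]

[eɣijoŋgoɣ]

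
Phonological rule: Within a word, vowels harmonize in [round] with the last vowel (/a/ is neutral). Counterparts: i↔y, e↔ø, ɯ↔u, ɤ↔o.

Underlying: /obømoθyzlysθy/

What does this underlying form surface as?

no segment meets the rule's conditions; no change.

[obømoθyzlysθy]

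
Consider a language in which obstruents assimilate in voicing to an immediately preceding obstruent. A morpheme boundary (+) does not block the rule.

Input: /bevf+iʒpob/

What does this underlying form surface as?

[bevv+iʒbob]

/f/ after /v/ (voiced) → [v]
/p/ after /ʒ/ (voiced) → [b]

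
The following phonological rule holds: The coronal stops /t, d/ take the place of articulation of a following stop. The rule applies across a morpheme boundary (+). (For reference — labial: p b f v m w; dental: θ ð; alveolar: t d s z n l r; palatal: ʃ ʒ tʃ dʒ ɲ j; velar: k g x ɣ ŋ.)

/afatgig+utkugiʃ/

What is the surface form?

/t/ before /g/ (velar) → [k]
/t/ before /k/ (velar) → [k]

[afakgig+ukkugiʃ]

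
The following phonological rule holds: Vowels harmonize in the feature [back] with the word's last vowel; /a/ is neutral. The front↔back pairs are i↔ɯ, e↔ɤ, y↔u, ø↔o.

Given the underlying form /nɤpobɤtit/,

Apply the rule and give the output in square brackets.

/ɤ/ harmonizes with /i/ ([-back]) → [e]
/o/ harmonizes with /i/ ([-back]) → [ø]
/ɤ/ harmonizes with /i/ ([-back]) → [e]

[nepøbetit]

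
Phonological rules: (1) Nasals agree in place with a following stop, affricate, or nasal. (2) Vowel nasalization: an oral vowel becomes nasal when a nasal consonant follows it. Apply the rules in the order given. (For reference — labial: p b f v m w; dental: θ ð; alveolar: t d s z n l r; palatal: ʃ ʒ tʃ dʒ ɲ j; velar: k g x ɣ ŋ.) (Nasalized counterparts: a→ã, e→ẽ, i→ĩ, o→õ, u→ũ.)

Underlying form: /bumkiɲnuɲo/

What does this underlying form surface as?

Rule 1: /m/ before /k/ (velar) → [ŋ]
Rule 1: /ɲ/ before /n/ (alveolar) → [n]
After rule 1: buŋkinnuɲo
Rule 2: /u/ before nasal /ŋ/ → [ũ]
Rule 2: /i/ before nasal /n/ → [ĩ]
Rule 2: /u/ before nasal /ɲ/ → [ũ]

[bũŋkĩnnũɲo]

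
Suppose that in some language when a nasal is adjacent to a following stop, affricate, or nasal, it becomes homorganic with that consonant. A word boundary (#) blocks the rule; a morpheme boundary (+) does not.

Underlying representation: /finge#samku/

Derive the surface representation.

/n/ before /g/ (velar) → [ŋ]
/m/ before /k/ (velar) → [ŋ]

[fiŋge#saŋku]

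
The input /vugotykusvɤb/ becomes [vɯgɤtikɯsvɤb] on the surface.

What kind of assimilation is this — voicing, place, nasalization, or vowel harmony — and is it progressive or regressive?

/u/→[ɯ] /o/→[ɤ] /y/→[i] /u/→[ɯ].
Vowels agree with the last vowel, so the harmony is regressive.

vowel harmony, regressive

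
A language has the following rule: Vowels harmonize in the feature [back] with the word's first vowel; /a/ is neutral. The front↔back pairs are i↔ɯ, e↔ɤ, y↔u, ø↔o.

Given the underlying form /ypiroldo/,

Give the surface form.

[ypirøldø]

/o/ harmonizes with /y/ ([-back]) → [ø]
/o/ harmonizes with /y/ ([-back]) → [ø]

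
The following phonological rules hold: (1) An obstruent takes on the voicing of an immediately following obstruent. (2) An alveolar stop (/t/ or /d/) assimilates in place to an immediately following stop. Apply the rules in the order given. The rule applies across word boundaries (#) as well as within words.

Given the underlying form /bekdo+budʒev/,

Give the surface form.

Rule 1: /k/ before /d/ (voiced) → [g]
After rule 1: begdo+budʒev
Rule 2: no segment meets the rule's conditions; no change.

[begdo+budʒev]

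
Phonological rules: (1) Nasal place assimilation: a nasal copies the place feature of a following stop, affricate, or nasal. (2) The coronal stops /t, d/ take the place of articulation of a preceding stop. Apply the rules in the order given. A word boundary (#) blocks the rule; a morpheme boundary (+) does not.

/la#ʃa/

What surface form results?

[la#ʃa]

Rule 1: no segment meets the rule's conditions; no change.
After rule 1: la#ʃa
Rule 2: no segment meets the rule's conditions; no change.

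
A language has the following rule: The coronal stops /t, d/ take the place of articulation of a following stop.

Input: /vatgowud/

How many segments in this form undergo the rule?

1

/t/ before /g/ (velar) → [k]
1 segment changes.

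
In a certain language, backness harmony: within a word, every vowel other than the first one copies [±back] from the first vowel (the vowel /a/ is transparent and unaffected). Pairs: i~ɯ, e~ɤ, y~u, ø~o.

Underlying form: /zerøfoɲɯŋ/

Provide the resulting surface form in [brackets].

[zerøføɲiŋ]

/o/ harmonizes with /e/ ([-back]) → [ø]
/ɯ/ harmonizes with /e/ ([-back]) → [i]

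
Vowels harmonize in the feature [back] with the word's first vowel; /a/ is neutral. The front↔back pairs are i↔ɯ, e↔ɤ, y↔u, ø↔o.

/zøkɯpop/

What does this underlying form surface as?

[zøkipøp]

/ɯ/ harmonizes with /ø/ ([-back]) → [i]
/o/ harmonizes with /ø/ ([-back]) → [ø]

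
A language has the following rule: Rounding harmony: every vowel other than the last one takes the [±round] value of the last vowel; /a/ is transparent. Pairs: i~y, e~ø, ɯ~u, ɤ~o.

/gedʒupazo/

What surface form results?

/e/ harmonizes with /o/ ([+round]) → [ø]

[gødʒupazo]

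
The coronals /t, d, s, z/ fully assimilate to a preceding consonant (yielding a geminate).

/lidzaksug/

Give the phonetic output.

[liddakkug]

/z/ after /d/ → [d] (total assimilation)
/s/ after /k/ → [k] (total assimilation)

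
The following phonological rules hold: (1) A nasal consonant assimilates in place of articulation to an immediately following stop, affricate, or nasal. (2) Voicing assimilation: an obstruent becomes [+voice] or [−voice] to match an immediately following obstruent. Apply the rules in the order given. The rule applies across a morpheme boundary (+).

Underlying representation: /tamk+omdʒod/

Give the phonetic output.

[taŋk+oɲdʒod]

Rule 1: /m/ before /k/ (velar) → [ŋ]
Rule 1: /m/ before /dʒ/ (palatal) → [ɲ]
After rule 1: taŋk+oɲdʒod
Rule 2: no segment meets the rule's conditions; no change.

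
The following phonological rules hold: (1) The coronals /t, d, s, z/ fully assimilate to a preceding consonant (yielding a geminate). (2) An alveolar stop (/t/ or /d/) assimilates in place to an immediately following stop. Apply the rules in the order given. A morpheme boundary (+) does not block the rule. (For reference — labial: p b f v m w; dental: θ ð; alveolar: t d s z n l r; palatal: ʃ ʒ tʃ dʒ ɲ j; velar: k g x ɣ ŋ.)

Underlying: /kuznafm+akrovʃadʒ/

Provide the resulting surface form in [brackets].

[kuznafm+akrovʃadʒ]

Rule 1: no segment meets the rule's conditions; no change.
After rule 1: kuznafm+akrovʃadʒ
Rule 2: no segment meets the rule's conditions; no change.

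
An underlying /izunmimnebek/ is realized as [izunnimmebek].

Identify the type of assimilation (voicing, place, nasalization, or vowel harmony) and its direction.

/m/→[n] /n/→[m].
Each target copies a feature from the preceding segment, so the direction is progressive.

place assimilation, progressive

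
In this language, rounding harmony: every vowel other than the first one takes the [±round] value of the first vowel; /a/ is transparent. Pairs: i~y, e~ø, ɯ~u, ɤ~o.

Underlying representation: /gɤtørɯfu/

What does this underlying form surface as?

[gɤterɯfɯ]

/ø/ harmonizes with /ɤ/ ([-round]) → [e]
/u/ harmonizes with /ɤ/ ([-round]) → [ɯ]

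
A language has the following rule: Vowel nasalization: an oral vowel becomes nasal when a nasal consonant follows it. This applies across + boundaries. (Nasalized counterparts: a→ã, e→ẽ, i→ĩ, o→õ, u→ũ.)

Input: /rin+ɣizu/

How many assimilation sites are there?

1

/i/ before nasal /n/ → [ĩ]
1 segment changes.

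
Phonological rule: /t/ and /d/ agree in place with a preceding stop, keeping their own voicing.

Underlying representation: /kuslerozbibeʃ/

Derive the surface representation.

no segment meets the rule's conditions; no change.

[kuslerozbibeʃ]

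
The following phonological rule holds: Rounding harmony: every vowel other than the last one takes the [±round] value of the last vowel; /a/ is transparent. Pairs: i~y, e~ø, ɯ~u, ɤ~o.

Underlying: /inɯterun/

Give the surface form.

[ynutørun]

/i/ harmonizes with /u/ ([+round]) → [y]
/ɯ/ harmonizes with /u/ ([+round]) → [u]
/e/ harmonizes with /u/ ([+round]) → [ø]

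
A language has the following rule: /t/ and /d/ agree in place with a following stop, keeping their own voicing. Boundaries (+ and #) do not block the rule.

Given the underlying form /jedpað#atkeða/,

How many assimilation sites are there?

/d/ before /p/ (labial) → [b]
/t/ before /k/ (velar) → [k]
2 segments change.

2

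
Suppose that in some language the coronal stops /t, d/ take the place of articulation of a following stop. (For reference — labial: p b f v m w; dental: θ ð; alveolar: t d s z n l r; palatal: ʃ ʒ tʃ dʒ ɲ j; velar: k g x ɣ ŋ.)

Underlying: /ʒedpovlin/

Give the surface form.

/d/ before /p/ (labial) → [b]

[ʒebpovlin]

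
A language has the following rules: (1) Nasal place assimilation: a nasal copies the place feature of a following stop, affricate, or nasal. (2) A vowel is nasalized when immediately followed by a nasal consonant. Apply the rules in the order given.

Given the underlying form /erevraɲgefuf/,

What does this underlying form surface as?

Rule 1: /ɲ/ before /g/ (velar) → [ŋ]
After rule 1: erevraŋgefuf
Rule 2: /a/ before nasal /ŋ/ → [ã]

[erevrãŋgefuf]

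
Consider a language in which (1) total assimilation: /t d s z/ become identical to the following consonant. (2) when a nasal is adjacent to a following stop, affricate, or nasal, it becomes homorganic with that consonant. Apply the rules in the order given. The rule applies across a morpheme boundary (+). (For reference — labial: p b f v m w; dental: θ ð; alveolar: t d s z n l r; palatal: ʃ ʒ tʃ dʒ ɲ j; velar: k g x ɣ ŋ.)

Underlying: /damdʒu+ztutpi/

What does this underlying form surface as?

[daɲdʒu+ttuppi]

Rule 1: /z/ before /t/ → [t] (total assimilation)
Rule 1: /t/ before /p/ → [p] (total assimilation)
After rule 1: damdʒu+ttuppi
Rule 2: /m/ before /dʒ/ (palatal) → [ɲ]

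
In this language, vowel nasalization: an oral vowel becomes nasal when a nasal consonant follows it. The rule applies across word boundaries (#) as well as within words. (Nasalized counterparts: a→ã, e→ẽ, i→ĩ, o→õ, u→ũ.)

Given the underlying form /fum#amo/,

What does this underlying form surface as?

[fũm#ãmo]

/u/ before nasal /m/ → [ũ]
/a/ before nasal /m/ → [ã]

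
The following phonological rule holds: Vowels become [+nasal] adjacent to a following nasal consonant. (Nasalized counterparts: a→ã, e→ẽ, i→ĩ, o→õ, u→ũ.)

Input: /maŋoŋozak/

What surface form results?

[mãŋõŋozak]

/a/ before nasal /ŋ/ → [ã]
/o/ before nasal /ŋ/ → [õ]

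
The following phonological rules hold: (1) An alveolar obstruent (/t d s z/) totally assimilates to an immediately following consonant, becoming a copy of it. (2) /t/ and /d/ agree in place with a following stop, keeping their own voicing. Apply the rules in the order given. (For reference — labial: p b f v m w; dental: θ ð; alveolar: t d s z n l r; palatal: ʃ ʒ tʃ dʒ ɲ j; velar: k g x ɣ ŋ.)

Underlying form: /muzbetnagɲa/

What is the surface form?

Rule 1: /z/ before /b/ → [b] (total assimilation)
Rule 1: /t/ before /n/ → [n] (total assimilation)
After rule 1: mubbennagɲa
Rule 2: no segment meets the rule's conditions; no change.

[mubbennagɲa]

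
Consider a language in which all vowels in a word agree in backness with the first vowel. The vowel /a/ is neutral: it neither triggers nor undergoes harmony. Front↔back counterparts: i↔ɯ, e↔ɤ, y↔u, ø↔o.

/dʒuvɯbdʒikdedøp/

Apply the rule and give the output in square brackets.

/i/ harmonizes with /u/ ([+back]) → [ɯ]
/e/ harmonizes with /u/ ([+back]) → [ɤ]
/ø/ harmonizes with /u/ ([+back]) → [o]

[dʒuvɯbdʒɯkdɤdop]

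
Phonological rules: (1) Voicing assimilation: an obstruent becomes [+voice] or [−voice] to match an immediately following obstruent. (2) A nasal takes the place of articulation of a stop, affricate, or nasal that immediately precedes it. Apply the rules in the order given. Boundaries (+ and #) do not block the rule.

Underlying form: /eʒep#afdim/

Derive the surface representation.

Rule 1: /f/ before /d/ (voiced) → [v]
After rule 1: eʒep#avdim
Rule 2: no segment meets the rule's conditions; no change.

[eʒep#avdim]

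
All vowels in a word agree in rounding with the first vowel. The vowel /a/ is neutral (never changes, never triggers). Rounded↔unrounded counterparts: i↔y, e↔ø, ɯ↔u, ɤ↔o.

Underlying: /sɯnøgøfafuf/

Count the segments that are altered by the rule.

3

/ø/ harmonizes with /ɯ/ ([-round]) → [e]
/ø/ harmonizes with /ɯ/ ([-round]) → [e]
/u/ harmonizes with /ɯ/ ([-round]) → [ɯ]
3 segments change.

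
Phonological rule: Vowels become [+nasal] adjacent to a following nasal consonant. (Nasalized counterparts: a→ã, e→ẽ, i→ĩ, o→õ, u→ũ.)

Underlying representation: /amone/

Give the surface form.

[ãmõne]

/a/ before nasal /m/ → [ã]
/o/ before nasal /n/ → [õ]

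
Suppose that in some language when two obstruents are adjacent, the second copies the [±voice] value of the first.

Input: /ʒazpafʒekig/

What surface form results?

/p/ after /z/ (voiced) → [b]
/ʒ/ after /f/ (voiceless) → [ʃ]

[ʒazbafʃekig]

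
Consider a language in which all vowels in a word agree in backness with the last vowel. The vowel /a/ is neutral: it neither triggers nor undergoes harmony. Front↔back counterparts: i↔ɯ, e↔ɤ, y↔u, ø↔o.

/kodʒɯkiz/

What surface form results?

[kødʒikiz]

/o/ harmonizes with /i/ ([-back]) → [ø]
/ɯ/ harmonizes with /i/ ([-back]) → [i]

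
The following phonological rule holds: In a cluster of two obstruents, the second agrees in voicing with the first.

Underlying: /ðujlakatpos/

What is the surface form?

[ðujlakatpos]

no segment meets the rule's conditions; no change.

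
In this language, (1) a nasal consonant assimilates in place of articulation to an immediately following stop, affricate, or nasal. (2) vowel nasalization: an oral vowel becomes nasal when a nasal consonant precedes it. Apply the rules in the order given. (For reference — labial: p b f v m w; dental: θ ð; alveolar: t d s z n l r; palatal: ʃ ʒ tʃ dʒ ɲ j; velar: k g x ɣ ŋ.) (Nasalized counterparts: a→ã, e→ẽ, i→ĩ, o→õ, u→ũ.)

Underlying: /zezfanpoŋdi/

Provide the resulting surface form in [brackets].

Rule 1: /n/ before /p/ (labial) → [m]
Rule 1: /ŋ/ before /d/ (alveolar) → [n]
After rule 1: zezfampondi
Rule 2: no segment meets the rule's conditions; no change.

[zezfampondi]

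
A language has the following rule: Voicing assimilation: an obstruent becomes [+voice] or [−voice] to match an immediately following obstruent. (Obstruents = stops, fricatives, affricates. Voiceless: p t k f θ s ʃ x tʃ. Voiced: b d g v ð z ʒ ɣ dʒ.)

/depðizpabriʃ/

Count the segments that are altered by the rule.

/p/ before /ð/ (voiced) → [b]
/z/ before /p/ (voiceless) → [s]
2 segments change.

2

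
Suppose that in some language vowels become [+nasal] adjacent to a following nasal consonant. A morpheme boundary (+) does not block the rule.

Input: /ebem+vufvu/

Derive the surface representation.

/e/ before nasal /m/ → [ẽ]

[ebẽm+vufvu]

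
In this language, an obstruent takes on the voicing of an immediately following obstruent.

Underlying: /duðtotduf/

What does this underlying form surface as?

[duθtodduf]

/ð/ before /t/ (voiceless) → [θ]
/t/ before /d/ (voiced) → [d]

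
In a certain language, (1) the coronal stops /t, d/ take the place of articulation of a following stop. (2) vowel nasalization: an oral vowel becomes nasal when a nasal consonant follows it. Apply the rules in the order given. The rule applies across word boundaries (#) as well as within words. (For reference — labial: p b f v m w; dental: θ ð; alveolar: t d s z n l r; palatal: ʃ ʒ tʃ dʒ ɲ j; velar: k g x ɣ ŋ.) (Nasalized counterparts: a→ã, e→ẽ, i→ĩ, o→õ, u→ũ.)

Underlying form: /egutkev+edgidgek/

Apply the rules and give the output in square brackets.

Rule 1: /t/ before /k/ (velar) → [k]
Rule 1: /d/ before /g/ (velar) → [g]
Rule 1: /d/ before /g/ (velar) → [g]
After rule 1: egukkev+eggiggek
Rule 2: no segment meets the rule's conditions; no change.

[egukkev+eggiggek]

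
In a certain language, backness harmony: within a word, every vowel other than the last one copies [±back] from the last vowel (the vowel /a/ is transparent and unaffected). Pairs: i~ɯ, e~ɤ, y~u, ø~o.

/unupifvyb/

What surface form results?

[ynypifvyb]

/u/ harmonizes with /y/ ([-back]) → [y]
/u/ harmonizes with /y/ ([-back]) → [y]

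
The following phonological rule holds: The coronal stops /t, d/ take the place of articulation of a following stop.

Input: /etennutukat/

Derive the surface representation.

no segment meets the rule's conditions; no change.

[etennutukat]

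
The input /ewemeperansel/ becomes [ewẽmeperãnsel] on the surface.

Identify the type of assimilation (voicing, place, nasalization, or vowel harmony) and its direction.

nasalization, regressive

/e/→[ẽ] /a/→[ã].
Each target copies a feature from the following segment, so the direction is regressive.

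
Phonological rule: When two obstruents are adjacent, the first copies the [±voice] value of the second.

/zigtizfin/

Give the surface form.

[ziktisfin]

/g/ before /t/ (voiceless) → [k]
/z/ before /f/ (voiceless) → [s]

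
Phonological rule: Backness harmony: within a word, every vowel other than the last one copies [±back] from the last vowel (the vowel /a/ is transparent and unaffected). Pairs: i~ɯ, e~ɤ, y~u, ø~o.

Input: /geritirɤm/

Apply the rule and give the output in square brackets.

[gɤrɯtɯrɤm]

/e/ harmonizes with /ɤ/ ([+back]) → [ɤ]
/i/ harmonizes with /ɤ/ ([+back]) → [ɯ]
/i/ harmonizes with /ɤ/ ([+back]) → [ɯ]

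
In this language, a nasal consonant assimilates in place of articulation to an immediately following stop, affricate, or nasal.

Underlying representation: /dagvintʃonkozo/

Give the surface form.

[dagviɲtʃoŋkozo]

/n/ before /tʃ/ (palatal) → [ɲ]
/n/ before /k/ (velar) → [ŋ]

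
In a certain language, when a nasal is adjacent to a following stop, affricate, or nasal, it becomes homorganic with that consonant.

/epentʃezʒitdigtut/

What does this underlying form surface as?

/n/ before /tʃ/ (palatal) → [ɲ]

[epeɲtʃezʒitdigtut]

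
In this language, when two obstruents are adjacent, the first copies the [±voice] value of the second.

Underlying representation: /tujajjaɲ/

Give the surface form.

no segment meets the rule's conditions; no change.

[tujajjaɲ]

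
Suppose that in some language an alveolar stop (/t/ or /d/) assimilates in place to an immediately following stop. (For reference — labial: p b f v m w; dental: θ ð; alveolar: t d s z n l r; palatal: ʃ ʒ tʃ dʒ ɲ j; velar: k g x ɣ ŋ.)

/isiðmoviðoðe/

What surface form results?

[isiðmoviðoðe]

no segment meets the rule's conditions; no change.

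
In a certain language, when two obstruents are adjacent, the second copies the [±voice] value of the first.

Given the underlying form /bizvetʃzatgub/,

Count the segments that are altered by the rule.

/z/ after /tʃ/ (voiceless) → [s]
/g/ after /t/ (voiceless) → [k]
2 segments change.

2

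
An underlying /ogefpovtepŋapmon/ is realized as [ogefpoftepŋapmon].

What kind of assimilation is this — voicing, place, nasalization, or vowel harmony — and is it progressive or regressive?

/v/→[f].
Each target copies a feature from the following segment, so the direction is regressive.

voicing assimilation, regressive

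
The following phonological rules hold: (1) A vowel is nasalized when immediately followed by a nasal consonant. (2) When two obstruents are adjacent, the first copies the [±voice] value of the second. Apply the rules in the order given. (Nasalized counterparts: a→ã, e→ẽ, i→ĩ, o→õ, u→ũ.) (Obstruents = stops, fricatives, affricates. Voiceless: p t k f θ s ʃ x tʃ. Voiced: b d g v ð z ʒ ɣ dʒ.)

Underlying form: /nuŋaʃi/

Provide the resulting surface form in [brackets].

[nũŋaʃi]

Rule 1: /u/ before nasal /ŋ/ → [ũ]
After rule 1: nũŋaʃi
Rule 2: no segment meets the rule's conditions; no change.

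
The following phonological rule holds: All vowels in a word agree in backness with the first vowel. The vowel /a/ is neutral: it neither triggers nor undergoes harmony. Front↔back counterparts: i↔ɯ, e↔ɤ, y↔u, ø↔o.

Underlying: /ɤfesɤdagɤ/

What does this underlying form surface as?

/e/ harmonizes with /ɤ/ ([+back]) → [ɤ]

[ɤfɤsɤdagɤ]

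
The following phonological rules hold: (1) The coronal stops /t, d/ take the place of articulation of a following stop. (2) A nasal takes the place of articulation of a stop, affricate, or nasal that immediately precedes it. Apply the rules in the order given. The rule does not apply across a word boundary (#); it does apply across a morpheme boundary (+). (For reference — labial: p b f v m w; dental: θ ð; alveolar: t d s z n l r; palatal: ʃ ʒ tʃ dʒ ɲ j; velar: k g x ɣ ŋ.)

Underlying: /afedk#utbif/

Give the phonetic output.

[afegk#upbif]

Rule 1: /d/ before /k/ (velar) → [g]
Rule 1: /t/ before /b/ (labial) → [p]
After rule 1: afegk#upbif
Rule 2: no segment meets the rule's conditions; no change.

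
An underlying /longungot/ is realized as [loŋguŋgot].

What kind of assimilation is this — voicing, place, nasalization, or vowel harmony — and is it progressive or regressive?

/n/→[ŋ] /n/→[ŋ].
Each target copies a feature from the following segment, so the direction is regressive.

place assimilation, regressive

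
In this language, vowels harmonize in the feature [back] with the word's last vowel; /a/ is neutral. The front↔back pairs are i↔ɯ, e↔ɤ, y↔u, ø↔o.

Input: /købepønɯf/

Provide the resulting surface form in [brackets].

[kobɤponɯf]

/ø/ harmonizes with /ɯ/ ([+back]) → [o]
/e/ harmonizes with /ɯ/ ([+back]) → [ɤ]
/ø/ harmonizes with /ɯ/ ([+back]) → [o]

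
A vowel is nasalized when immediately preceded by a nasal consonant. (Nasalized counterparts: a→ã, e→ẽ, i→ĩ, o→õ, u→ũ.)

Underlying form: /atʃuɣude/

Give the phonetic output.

no segment meets the rule's conditions; no change.

[atʃuɣude]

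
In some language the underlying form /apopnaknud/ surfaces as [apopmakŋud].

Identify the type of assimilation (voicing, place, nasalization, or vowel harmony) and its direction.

place assimilation, progressive

/n/→[m] /n/→[ŋ].
Each target copies a feature from the preceding segment, so the direction is progressive.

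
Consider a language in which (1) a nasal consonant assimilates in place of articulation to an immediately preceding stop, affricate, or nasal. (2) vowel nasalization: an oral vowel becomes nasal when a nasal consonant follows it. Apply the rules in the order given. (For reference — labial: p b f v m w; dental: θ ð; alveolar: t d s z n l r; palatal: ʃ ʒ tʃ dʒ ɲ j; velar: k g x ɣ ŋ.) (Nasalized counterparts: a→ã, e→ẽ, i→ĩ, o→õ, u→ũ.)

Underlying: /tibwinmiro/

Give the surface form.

[tibwĩnniro]

Rule 1: /m/ after /n/ (alveolar) → [n]
After rule 1: tibwinniro
Rule 2: /i/ before nasal /n/ → [ĩ]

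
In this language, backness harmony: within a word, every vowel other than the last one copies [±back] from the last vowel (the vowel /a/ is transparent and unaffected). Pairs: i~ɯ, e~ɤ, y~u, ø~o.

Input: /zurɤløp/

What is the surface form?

[zyreløp]

/u/ harmonizes with /ø/ ([-back]) → [y]
/ɤ/ harmonizes with /ø/ ([-back]) → [e]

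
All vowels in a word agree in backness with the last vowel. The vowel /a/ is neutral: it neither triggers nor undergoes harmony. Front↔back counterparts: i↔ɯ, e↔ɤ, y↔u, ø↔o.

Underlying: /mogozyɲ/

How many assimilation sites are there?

2

/o/ harmonizes with /y/ ([-back]) → [ø]
/o/ harmonizes with /y/ ([-back]) → [ø]
2 segments change.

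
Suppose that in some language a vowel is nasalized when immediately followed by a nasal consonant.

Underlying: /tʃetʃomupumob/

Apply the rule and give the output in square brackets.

[tʃetʃõmupũmob]

/o/ before nasal /m/ → [õ]
/u/ before nasal /m/ → [ũ]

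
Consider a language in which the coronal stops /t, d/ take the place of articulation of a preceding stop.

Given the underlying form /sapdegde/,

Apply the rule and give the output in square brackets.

[sapbegge]

/d/ after /p/ (labial) → [b]
/d/ after /g/ (velar) → [g]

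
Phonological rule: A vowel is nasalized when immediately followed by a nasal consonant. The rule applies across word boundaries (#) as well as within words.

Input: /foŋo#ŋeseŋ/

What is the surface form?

[fõŋõ#ŋesẽŋ]

/o/ before nasal /ŋ/ → [õ]
/o/ before nasal /ŋ/ → [õ]
/e/ before nasal /ŋ/ → [ẽ]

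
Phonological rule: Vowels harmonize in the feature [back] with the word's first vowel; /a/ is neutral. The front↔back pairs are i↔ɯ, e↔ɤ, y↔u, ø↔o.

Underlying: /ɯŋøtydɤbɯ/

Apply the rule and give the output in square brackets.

[ɯŋotudɤbɯ]

/ø/ harmonizes with /ɯ/ ([+back]) → [o]
/y/ harmonizes with /ɯ/ ([+back]) → [u]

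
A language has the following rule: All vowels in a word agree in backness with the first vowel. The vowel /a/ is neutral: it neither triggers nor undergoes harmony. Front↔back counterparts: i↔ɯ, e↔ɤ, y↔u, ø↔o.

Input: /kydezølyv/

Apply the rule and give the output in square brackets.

[kydezølyv]

no segment meets the rule's conditions; no change.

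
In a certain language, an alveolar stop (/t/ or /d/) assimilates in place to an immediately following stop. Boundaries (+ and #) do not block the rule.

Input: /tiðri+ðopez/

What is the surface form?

no segment meets the rule's conditions; no change.

[tiðri+ðopez]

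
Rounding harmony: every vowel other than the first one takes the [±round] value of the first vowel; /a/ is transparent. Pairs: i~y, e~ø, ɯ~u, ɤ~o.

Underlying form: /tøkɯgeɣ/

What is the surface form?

[tøkugøɣ]

/ɯ/ harmonizes with /ø/ ([+round]) → [u]
/e/ harmonizes with /ø/ ([+round]) → [ø]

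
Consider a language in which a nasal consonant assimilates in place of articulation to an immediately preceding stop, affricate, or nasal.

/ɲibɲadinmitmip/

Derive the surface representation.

/ɲ/ after /b/ (labial) → [m]
/m/ after /n/ (alveolar) → [n]
/m/ after /t/ (alveolar) → [n]

[ɲibmadinnitnip]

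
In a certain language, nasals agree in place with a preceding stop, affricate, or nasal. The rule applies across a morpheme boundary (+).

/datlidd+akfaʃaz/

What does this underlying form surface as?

[datlidd+akfaʃaz]

no segment meets the rule's conditions; no change.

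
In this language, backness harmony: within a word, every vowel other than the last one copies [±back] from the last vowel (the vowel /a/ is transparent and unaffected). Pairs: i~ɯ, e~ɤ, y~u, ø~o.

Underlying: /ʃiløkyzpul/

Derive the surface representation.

[ʃɯlokuzpul]

/i/ harmonizes with /u/ ([+back]) → [ɯ]
/ø/ harmonizes with /u/ ([+back]) → [o]
/y/ harmonizes with /u/ ([+back]) → [u]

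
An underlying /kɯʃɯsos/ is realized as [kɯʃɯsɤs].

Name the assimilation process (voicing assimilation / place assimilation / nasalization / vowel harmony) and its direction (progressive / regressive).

/o/→[ɤ].
Vowels agree with the first vowel, so the harmony is progressive.

vowel harmony, progressive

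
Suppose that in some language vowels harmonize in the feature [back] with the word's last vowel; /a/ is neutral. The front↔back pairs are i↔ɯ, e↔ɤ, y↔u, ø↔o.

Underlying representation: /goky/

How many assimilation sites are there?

1

/o/ harmonizes with /y/ ([-back]) → [ø]
1 segment changes.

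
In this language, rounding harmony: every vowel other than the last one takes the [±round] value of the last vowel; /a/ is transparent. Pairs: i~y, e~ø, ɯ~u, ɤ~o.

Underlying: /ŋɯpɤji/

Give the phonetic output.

[ŋɯpɤji]

no segment meets the rule's conditions; no change.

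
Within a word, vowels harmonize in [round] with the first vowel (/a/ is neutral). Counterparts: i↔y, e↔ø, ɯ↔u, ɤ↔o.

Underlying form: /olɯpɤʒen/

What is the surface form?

/ɯ/ harmonizes with /o/ ([+round]) → [u]
/ɤ/ harmonizes with /o/ ([+round]) → [o]
/e/ harmonizes with /o/ ([+round]) → [ø]

[olupoʒøn]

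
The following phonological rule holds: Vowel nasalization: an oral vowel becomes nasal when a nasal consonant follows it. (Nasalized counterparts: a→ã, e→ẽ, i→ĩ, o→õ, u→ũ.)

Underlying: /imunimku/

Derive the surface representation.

[ĩmũnĩmku]

/i/ before nasal /m/ → [ĩ]
/u/ before nasal /n/ → [ũ]
/i/ before nasal /m/ → [ĩ]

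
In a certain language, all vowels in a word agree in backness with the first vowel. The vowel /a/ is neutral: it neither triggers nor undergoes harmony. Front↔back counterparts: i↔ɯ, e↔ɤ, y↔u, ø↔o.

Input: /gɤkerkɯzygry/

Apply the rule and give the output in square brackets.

[gɤkɤrkɯzugru]

/e/ harmonizes with /ɤ/ ([+back]) → [ɤ]
/y/ harmonizes with /ɤ/ ([+back]) → [u]
/y/ harmonizes with /ɤ/ ([+back]) → [u]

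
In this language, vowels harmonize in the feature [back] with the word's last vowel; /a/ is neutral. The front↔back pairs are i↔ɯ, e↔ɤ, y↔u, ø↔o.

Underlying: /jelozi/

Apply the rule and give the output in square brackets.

/o/ harmonizes with /i/ ([-back]) → [ø]

[jeløzi]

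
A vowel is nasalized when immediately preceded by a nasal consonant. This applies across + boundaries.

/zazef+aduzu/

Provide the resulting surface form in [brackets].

no segment meets the rule's conditions; no change.

[zazef+aduzu]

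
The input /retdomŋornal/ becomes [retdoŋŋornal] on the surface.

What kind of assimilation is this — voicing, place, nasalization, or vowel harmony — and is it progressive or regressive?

/m/→[ŋ].
Each target copies a feature from the following segment, so the direction is regressive.

place assimilation, regressive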